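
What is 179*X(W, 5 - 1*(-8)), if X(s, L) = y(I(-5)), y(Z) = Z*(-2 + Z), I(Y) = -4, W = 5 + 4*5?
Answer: 4296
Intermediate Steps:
W = 25 (W = 5 + 20 = 25)
X(s, L) = 24 (X(s, L) = -4*(-2 - 4) = -4*(-6) = 24)
179*X(W, 5 - 1*(-8)) = 179*24 = 4296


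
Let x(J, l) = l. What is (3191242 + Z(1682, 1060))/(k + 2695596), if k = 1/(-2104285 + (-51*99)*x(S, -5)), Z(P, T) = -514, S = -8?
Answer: 6633651141120/5604251907839 ≈ 1.1837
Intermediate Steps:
k = -1/2079040 (k = 1/(-2104285 - 51*99*(-5)) = 1/(-2104285 - 5049*(-5)) = 1/(-2104285 + 25245) = 1/(-2079040) = -1/2079040 ≈ -4.8099e-7)
(3191242 + Z(1682, 1060))/(k + 2695596) = (3191242 - 514)/(-1/2079040 + 2695596) = 3190728/(5604251907839/2079040) = 3190728*(2079040/5604251907839) = 6633651141120/5604251907839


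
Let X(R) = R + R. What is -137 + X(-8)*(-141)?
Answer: 2119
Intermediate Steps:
X(R) = 2*R
-137 + X(-8)*(-141) = -137 + (2*(-8))*(-141) = -137 - 16*(-141) = -137 + 2256 = 2119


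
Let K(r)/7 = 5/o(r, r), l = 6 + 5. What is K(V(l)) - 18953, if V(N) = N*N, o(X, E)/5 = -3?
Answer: -56866/3 ≈ -18955.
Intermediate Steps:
o(X, E) = -15 (o(X, E) = 5*(-3) = -15)
l = 11
V(N) = N²
K(r) = -7/3 (K(r) = 7*(5/(-15)) = 7*(5*(-1/15)) = 7*(-⅓) = -7/3)
K(V(l)) - 18953 = -7/3 - 18953 = -56866/3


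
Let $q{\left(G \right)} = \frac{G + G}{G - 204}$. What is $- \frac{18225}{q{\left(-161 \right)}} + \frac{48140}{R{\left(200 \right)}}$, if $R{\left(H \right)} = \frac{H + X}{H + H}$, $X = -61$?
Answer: $\frac{5275786625}{44758} \approx 1.1787 \cdot 10^{5}$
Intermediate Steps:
$R{\left(H \right)} = \frac{-61 + H}{2 H}$ ($R{\left(H \right)} = \frac{H - 61}{H + H} = \frac{-61 + H}{2 H}$)
$q{\left(G \right)} = \frac{2 G}{-204 + G}$
$- \frac{18225}{q{\left(-161 \right)}} + \frac{48140}{R{\left(200 \right)}} = - \frac{18225}{2 \left(-161\right) \frac{1}{-204 - 161}} + \frac{48140}{\frac{1}{2} \cdot \frac{1}{200} \left(-61 + 200\right)} = - \frac{18225}{2 \left(-161\right) \frac{1}{-365}} + \frac{48140}{\frac{1}{2} \cdot \frac{1}{200} \cdot 139} = - \frac{18225}{2 \left(-161\right) \left(- \frac{1}{365}\right)} + \frac{48140}{\frac{139}{400}} = - \frac{18225}{\frac{322}{365}} + 48140 \cdot \frac{400}{139} = \left(-18225\right) \frac{365}{322} + \frac{19256000}{139} = - \frac{6652125}{322} + \frac{19256000}{139} = \frac{5275786625}{44758}$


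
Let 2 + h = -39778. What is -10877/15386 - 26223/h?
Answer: -4869997/102009180 ≈ -0.047741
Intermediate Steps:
h = -39780 (h = -2 - 39778 = -39780)
-10877/15386 - 26223/h = -10877/15386 - 26223/(-39780) = -10877*1/15386 - 26223*(-1/39780) = -10877/15386 + 8741/13260 = -4869997/102009180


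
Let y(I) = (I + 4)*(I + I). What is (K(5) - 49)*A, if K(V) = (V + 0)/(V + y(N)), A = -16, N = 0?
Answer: 768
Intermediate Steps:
y(I) = 2*I*(4 + I) (y(I) = (4 + I)*(2*I) = 2*I*(4 + I))
K(V) = 1 (K(V) = (V + 0)/(V + 2*0*(4 + 0)) = V/(V + 2*0*4) = V/(V + 0) = V/V = 1)
(K(5) - 49)*A = (1 - 49)*(-16) = -48*(-16) = 768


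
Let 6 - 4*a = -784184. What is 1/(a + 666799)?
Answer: 2/1725693 ≈ 1.1590e-6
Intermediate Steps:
a = 392095/2 (a = 3/2 - 1/4*(-784184) = 3/2 + 196046 = 392095/2 ≈ 1.9605e+5)
1/(a + 666799) = 1/(392095/2 + 666799) = 1/(1725693/2) = 2/1725693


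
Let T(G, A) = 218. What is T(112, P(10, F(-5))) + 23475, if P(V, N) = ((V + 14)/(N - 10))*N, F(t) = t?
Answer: 23693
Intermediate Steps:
P(V, N) = N*(14 + V)/(-10 + N) (P(V, N) = ((14 + V)/(-10 + N))*N = N*(14 + V)/(-10 + N))
T(112, P(10, F(-5))) + 23475 = 218 + 23475 = 23693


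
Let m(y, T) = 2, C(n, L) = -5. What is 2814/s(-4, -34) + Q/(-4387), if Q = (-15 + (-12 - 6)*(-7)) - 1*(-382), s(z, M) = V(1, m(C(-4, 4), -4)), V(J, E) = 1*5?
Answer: 12342553/21935 ≈ 562.69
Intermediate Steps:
V(J, E) = 5
s(z, M) = 5
Q = 493 (Q = (-15 - 18*(-7)) + 382 = (-15 + 126) + 382 = 111 + 382 = 493)
2814/s(-4, -34) + Q/(-4387) = 2814/5 + 493/(-4387) = 2814*(⅕) + 493*(-1/4387) = 2814/5 - 493/4387 = 12342553/21935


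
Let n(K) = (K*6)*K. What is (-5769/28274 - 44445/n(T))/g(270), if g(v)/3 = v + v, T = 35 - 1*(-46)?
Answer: -30911258/37564907085 ≈ -0.00082288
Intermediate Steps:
T = 81 (T = 35 + 46 = 81)
n(K) = 6*K² (n(K) = (6*K)*K = 6*K²)
g(v) = 6*v (g(v) = 3*(v + v) = 3*(2*v) = 6*v)
(-5769/28274 - 44445/n(T))/g(270) = (-5769/28274 - 44445/(6*81²))/((6*270)) = (-5769*1/28274 - 44445/(6*6561))/1620 = (-5769/28274 - 44445/39366)*(1/1620) = (-5769/28274 - 44445*1/39366)*(1/1620) = (-5769/28274 - 14815/13122)*(1/1620) = -123645032/92752857*1/1620 = -30911258/37564907085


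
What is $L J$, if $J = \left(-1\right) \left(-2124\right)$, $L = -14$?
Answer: $-29736$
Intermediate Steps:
$J = 2124$
$L J = \left(-14\right) 2124 = -29736$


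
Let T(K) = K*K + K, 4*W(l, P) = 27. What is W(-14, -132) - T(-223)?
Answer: -197997/4 ≈ -49499.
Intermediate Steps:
W(l, P) = 27/4 (W(l, P) = (¼)*27 = 27/4)
T(K) = K + K² (T(K) = K² + K = K + K²)
W(-14, -132) - T(-223) = 27/4 - (-223)*(1 - 223) = 27/4 - (-223)*(-222) = 27/4 - 1*49506 = 27/4 - 49506 = -197997/4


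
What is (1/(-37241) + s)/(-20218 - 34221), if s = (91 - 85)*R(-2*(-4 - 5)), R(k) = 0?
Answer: 1/2027362799 ≈ 4.9325e-10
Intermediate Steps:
s = 0 (s = (91 - 85)*0 = 6*0 = 0)
(1/(-37241) + s)/(-20218 - 34221) = (1/(-37241) + 0)/(-20218 - 34221) = (-1/37241 + 0)/(-54439) = -1/37241*(-1/54439) = 1/2027362799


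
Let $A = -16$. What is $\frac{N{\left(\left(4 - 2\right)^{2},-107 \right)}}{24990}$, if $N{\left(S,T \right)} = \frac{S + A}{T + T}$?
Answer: $\frac{1}{445655} \approx 2.2439 \cdot 10^{-6}$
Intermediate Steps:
$N{\left(S,T \right)} = \frac{-16 + S}{2 T}$ ($N{\left(S,T \right)} = \frac{S - 16}{T + T} = \frac{-16 + S}{2 T}$)
$\frac{N{\left(\left(4 - 2\right)^{2},-107 \right)}}{24990} = \frac{\frac{1}{2} \frac{1}{-107} \left(-16 + \left(4 - 2\right)^{2}\right)}{24990} = \frac{1}{2} \left(- \frac{1}{107}\right) \left(-16 + 2^{2}\right) \frac{1}{24990} = \frac{1}{2} \left(- \frac{1}{107}\right) \left(-16 + 4\right) \frac{1}{24990} = \frac{1}{2} \left(- \frac{1}{107}\right) \left(-12\right) \frac{1}{24990} = \frac{6}{107} \cdot \frac{1}{24990} = \frac{1}{445655}$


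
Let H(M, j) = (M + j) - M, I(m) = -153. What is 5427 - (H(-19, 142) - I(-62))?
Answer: 5132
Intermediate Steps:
H(M, j) = j
5427 - (H(-19, 142) - I(-62)) = 5427 - (142 - 1*(-153)) = 5427 - (142 + 153) = 5427 - 1*295 = 5427 - 295 = 5132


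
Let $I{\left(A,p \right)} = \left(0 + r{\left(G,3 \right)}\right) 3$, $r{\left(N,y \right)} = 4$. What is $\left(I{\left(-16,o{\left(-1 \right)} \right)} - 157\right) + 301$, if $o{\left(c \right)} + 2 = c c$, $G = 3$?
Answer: $156$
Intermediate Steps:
$o{\left(c \right)} = -2 + c^{2}$ ($o{\left(c \right)} = -2 + c c = -2 + c^{2}$)
$I{\left(A,p \right)} = 12$ ($I{\left(A,p \right)} = \left(0 + 4\right) 3 = 4 \cdot 3 = 12$)
$\left(I{\left(-16,o{\left(-1 \right)} \right)} - 157\right) + 301 = \left(12 - 157\right) + 301 = -145 + 301 = 156$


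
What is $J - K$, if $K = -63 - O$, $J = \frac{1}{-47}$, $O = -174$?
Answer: $- \frac{5218}{47} \approx -111.02$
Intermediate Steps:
$J = - \frac{1}{47} \approx -0.021277$
$K = 111$ ($K = -63 - -174 = -63 + 174 = 111$)
$J - K = - \frac{1}{47} - 111 = - \frac{5218}{47}$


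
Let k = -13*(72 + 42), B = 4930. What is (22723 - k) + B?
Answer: 29135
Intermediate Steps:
k = -1482 (k = -13*114 = -1482)
(22723 - k) + B = (22723 - 1*(-1482)) + 4930 = (22723 + 1482) + 4930 = 24205 + 4930 = 29135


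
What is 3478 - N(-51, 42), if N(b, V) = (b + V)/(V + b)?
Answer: 3477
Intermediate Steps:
N(b, V) = 1 (N(b, V) = (V + b)/(V + b) = 1)
3478 - N(-51, 42) = 3478 - 1*1 = 3478 - 1 = 3477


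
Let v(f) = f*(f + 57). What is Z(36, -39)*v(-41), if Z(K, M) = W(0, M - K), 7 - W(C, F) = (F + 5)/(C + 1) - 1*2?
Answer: -51824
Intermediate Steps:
W(C, F) = 9 - (5 + F)/(1 + C) (W(C, F) = 7 - ((F + 5)/(C + 1) - 1*2) = 7 - ((5 + F)/(1 + C) - 2) = 7 - (-2 + (5 + F)/(1 + C)) = 7 + (2 - (5 + F)/(1 + C)) = 9 - (5 + F)/(1 + C))
Z(K, M) = 4 + K - M (Z(K, M) = (4 - (M - K) + 9*0)/(1 + 0) = (4 + (K - M) + 0)/1 = 1*(4 + K - M) = 4 + K - M)
v(f) = f*(57 + f)
Z(36, -39)*v(-41) = (4 + 36 - 1*(-39))*(-41*(57 - 41)) = (4 + 36 + 39)*(-41*16) = 79*(-656) = -51824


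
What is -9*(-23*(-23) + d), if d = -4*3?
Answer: -4653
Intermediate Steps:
d = -12
-9*(-23*(-23) + d) = -9*(-23*(-23) - 12) = -9*(529 - 12) = -9*517 = -4653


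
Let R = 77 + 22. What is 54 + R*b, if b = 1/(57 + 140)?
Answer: 10737/197 ≈ 54.503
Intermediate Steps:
b = 1/197 ≈ 0.0050761
R = 99
54 + R*b = 54 + 99*(1/197) = 54 + 99/197 = 10737/197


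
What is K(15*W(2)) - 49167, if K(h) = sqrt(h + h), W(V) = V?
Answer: -49167 + 2*sqrt(15) ≈ -49159.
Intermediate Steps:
K(h) = sqrt(2)*sqrt(h) (K(h) = sqrt(2*h) = sqrt(2)*sqrt(h))
K(15*W(2)) - 49167 = sqrt(2)*sqrt(15*2) - 49167 = sqrt(2)*sqrt(30) - 49167 = 2*sqrt(15) - 49167 = -49167 + 2*sqrt(15)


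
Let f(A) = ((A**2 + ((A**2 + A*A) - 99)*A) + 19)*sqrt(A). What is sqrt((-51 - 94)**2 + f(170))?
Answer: sqrt(21025 + 9838089*sqrt(170)) ≈ 11327.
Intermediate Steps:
f(A) = sqrt(A)*(19 + A**2 + A*(-99 + 2*A**2)) (f(A) = ((A**2 + ((A**2 + A**2) - 99)*A) + 19)*sqrt(A) = ((A**2 + (2*A**2 - 99)*A) + 19)*sqrt(A) = ((A**2 + (-99 + 2*A**2)*A) + 19)*sqrt(A) = ((A**2 + A*(-99 + 2*A**2)) + 19)*sqrt(A) = (19 + A**2 + A*(-99 + 2*A**2))*sqrt(A) = sqrt(A)*(19 + A**2 + A*(-99 + 2*A**2)))
sqrt((-51 - 94)**2 + f(170)) = sqrt((-51 - 94)**2 + sqrt(170)*(19 + 170**2 - 99*170 + 2*170**3)) = sqrt((-145)**2 + sqrt(170)*(19 + 28900 - 16830 + 2*4913000)) = sqrt(21025 + sqrt(170)*(19 + 28900 - 16830 + 9826000)) = sqrt(21025 + sqrt(170)*9838089) = sqrt(21025 + 9838089*sqrt(170))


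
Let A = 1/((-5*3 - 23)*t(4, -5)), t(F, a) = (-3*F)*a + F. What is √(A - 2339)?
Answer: I*√216161062/304 ≈ 48.363*I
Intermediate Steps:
t(F, a) = F - 3*F*a (t(F, a) = -3*F*a + F = F - 3*F*a)
A = -1/2432 (A = 1/((-5*3 - 23)*(4*(1 - 3*(-5)))) = 1/((-15 - 23)*(4*(1 + 15))) = 1/(-152*16) = 1/(-38*64) = 1/(-2432) = -1/2432 ≈ -0.00041118)
√(A - 2339) = √(-1/2432 - 2339) = √(-5688449/2432) = I*√216161062/304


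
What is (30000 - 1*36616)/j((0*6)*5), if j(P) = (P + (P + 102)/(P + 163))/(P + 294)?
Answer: -52841992/17 ≈ -3.1084e+6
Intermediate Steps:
j(P) = (P + (102 + P)/(163 + P))/(294 + P)
(30000 - 1*36616)/j((0*6)*5) = (30000 - 1*36616)/(((102 + ((0*6)*5)² + 164*((0*6)*5))/(47922 + ((0*6)*5)² + 457*((0*6)*5)))) = (30000 - 36616)/(((102 + (0*5)² + 164*(0*5))/(47922 + (0*5)² + 457*(0*5)))) = -6616*(47922 + 0² + 457*0)/(102 + 0² + 164*0) = -6616*(47922 + 0 + 0)/(102 + 0 + 0) = -6616/(102/47922) = -6616/((1/47922)*102) = -6616/17/7987 = -6616*7987/17 = -52841992/17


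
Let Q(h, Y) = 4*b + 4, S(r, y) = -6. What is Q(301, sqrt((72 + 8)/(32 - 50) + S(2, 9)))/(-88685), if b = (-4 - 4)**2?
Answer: -52/17737 ≈ -0.0029317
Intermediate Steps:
b = 64 (b = (-8)**2 = 64)
Q(h, Y) = 260 (Q(h, Y) = 4*64 + 4 = 256 + 4 = 260)
Q(301, sqrt((72 + 8)/(32 - 50) + S(2, 9)))/(-88685) = 260/(-88685) = 260*(-1/88685) = -52/17737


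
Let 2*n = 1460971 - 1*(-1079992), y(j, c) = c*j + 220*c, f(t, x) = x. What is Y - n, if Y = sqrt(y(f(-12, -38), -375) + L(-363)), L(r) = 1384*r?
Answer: -2540963/2 + I*sqrt(570642) ≈ -1.2705e+6 + 755.41*I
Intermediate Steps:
y(j, c) = 220*c + c*j
Y = I*sqrt(570642) (Y = sqrt(-375*(220 - 38) + 1384*(-363)) = sqrt(-375*182 - 502392) = sqrt(-68250 - 502392) = sqrt(-570642) = I*sqrt(570642) ≈ 755.41*I)
n = 2540963/2 (n = (1460971 - 1*(-1079992))/2 = (1460971 + 1079992)/2 = (1/2)*2540963 = 2540963/2 ≈ 1.2705e+6)
Y - n = I*sqrt(570642) - 1*2540963/2 = I*sqrt(570642) - 2540963/2 = -2540963/2 + I*sqrt(570642)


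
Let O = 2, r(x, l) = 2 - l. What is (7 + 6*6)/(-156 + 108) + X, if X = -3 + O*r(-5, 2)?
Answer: -187/48 ≈ -3.8958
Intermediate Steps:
X = -3 (X = -3 + 2*(2 - 1*2) = -3 + 2*(2 - 2) = -3 + 2*0 = -3 + 0 = -3)
(7 + 6*6)/(-156 + 108) + X = (7 + 6*6)/(-156 + 108) - 3 = (7 + 36)/(-48) - 3 = 43*(-1/48) - 3 = -43/48 - 3 = -187/48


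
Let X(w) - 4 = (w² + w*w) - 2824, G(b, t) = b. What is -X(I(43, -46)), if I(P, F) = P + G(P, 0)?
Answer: -11972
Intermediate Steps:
I(P, F) = 2*P (I(P, F) = P + P = 2*P)
X(w) = -2820 + 2*w² (X(w) = 4 + ((w² + w*w) - 2824) = 4 + ((w² + w²) - 2824) = 4 + (2*w² - 2824) = 4 + (-2824 + 2*w²) = -2820 + 2*w²)
-X(I(43, -46)) = -(-2820 + 2*(2*43)²) = -(-2820 + 2*86²) = -(-2820 + 2*7396) = -(-2820 + 14792) = -1*11972 = -11972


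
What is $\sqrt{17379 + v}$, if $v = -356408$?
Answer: $i \sqrt{339029} \approx 582.26 i$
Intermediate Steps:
$\sqrt{17379 + v} = \sqrt{17379 - 356408} = \sqrt{-339029} = i \sqrt{339029}$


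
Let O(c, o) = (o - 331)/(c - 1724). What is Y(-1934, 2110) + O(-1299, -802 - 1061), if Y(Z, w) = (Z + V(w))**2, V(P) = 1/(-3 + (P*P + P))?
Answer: 224332379549847367665793/59976199076520527 ≈ 3.7404e+6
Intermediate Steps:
V(P) = 1/(-3 + P + P**2) (V(P) = 1/(-3 + (P**2 + P)) = 1/(-3 + (P + P**2)) = 1/(-3 + P + P**2))
Y(Z, w) = (Z + 1/(-3 + w + w**2))**2
O(c, o) = (-331 + o)/(-1724 + c)
Y(-1934, 2110) + O(-1299, -802 - 1061) = (-1934 + 1/(-3 + 2110 + 2110**2))**2 + (-331 + (-802 - 1061))/(-1724 - 1299) = (-1934 + 1/(-3 + 2110 + 4452100))**2 + (-331 - 1863)/(-3023) = (-1934 + 1/4454207)**2 - 1/3023*(-2194) = (-1934 + 1/4454207)**2 + 2194/3023 = (-8614436337/4454207)**2 + 2194/3023 = 74208513404225977569/19839959998849 + 2194/3023 = 224332379549847367665793/59976199076520527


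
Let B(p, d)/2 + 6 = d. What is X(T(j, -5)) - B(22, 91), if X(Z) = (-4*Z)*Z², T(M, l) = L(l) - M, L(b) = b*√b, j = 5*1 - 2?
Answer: -4562 - 1960*I*√5 ≈ -4562.0 - 4382.7*I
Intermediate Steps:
j = 3 (j = 5 - 2 = 3)
L(b) = b^(3/2)
B(p, d) = -12 + 2*d
T(M, l) = l^(3/2) - M
X(Z) = -4*Z³
X(T(j, -5)) - B(22, 91) = -4*((-5)^(3/2) - 1*3)³ - (-12 + 2*91) = -4*(-5*I*√5 - 3)³ - (-12 + 182) = -4*(-3 - 5*I*√5)³ - 1*170 = -4*(-3 - 5*I*√5)³ - 170 = -170 - 4*(-3 - 5*I*√5)³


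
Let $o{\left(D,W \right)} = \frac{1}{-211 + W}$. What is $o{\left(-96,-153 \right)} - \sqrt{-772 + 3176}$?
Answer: $- \frac{1}{364} - 2 \sqrt{601} \approx -49.033$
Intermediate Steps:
$o{\left(-96,-153 \right)} - \sqrt{-772 + 3176} = \frac{1}{-211 - 153} - \sqrt{-772 + 3176} = \frac{1}{-364} - \sqrt{2404} = - \frac{1}{364} - 2 \sqrt{601}$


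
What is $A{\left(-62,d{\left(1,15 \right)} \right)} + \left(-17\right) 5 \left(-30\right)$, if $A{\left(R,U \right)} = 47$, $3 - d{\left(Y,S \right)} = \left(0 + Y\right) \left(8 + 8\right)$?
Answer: $2597$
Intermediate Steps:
$d{\left(Y,S \right)} = 3 - 16 Y$ ($d{\left(Y,S \right)} = 3 - \left(0 + Y\right) \left(8 + 8\right) = 3 - Y 16 = 3 - 16 Y$)
$A{\left(-62,d{\left(1,15 \right)} \right)} + \left(-17\right) 5 \left(-30\right) = 47 + \left(-17\right) 5 \left(-30\right) = 47 - -2550 = 47 + 2550 = 2597$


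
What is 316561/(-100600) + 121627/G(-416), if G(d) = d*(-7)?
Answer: 1414231321/36618400 ≈ 38.621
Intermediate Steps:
G(d) = -7*d
316561/(-100600) + 121627/G(-416) = 316561/(-100600) + 121627/((-7*(-416))) = 316561*(-1/100600) + 121627/2912 = -316561/100600 + 121627*(1/2912) = -316561/100600 + 121627/2912 = 1414231321/36618400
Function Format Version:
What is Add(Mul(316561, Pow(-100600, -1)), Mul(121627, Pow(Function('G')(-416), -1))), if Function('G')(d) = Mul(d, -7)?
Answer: Rational(1414231321, 36618400) ≈ 38.621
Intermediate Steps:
Function('G')(d) = Mul(-7, d)
Add(Mul(316561, Pow(-100600, -1)), Mul(121627, Pow(Function('G')(-416), -1))) = Add(Mul(316561, Pow(-100600, -1)), Mul(121627, Pow(Mul(-7, -416), -1))) = Add(Mul(316561, Rational(-1, 100600)), Mul(121627, Pow(2912, -1))) = Add(Rational(-316561, 100600), Mul(121627, Rational(1, 2912))) = Add(Rational(-316561, 100600), Rational(121627, 2912)) = Rational(1414231321, 36618400)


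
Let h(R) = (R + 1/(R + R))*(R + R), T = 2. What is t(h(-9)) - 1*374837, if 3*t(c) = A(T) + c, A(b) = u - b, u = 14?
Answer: -1124336/3 ≈ -3.7478e+5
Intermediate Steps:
h(R) = 2*R*(R + 1/(2*R)) (h(R) = (R + 1/(2*R))*(2*R) = 2*R*(R + 1/(2*R)))
A(b) = 14 - b
t(c) = 4 + c/3 (t(c) = ((14 - 1*2) + c)/3 = ((14 - 2) + c)/3 = (12 + c)/3 = 4 + c/3)
t(h(-9)) - 1*374837 = (4 + (1 + 2*(-9)²)/3) - 1*374837 = (4 + (1 + 2*81)/3) - 374837 = (4 + (1 + 162)/3) - 374837 = (4 + (⅓)*163) - 374837 = (4 + 163/3) - 374837 = 175/3 - 374837 = -1124336/3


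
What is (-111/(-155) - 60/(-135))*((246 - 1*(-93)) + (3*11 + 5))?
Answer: 610363/1395 ≈ 437.54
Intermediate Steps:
(-111/(-155) - 60/(-135))*((246 - 1*(-93)) + (3*11 + 5)) = (-111*(-1/155) - 60*(-1/135))*((246 + 93) + (33 + 5)) = (111/155 + 4/9)*(339 + 38) = (1619/1395)*377 = 610363/1395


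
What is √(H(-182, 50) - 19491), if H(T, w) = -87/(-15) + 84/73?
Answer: I*√2595762470/365 ≈ 139.59*I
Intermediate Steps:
H(T, w) = 2537/365 (H(T, w) = -87*(-1/15) + 84*(1/73) = 29/5 + 84/73 = 2537/365)
√(H(-182, 50) - 19491) = √(2537/365 - 19491) = √(-7111678/365) = I*√2595762470/365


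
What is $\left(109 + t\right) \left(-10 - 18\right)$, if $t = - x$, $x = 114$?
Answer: $140$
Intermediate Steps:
$t = -114$ ($t = \left(-1\right) 114 = -114$)
$\left(109 + t\right) \left(-10 - 18\right) = \left(109 - 114\right) \left(-10 - 18\right) = - 5 \left(-10 - 18\right) = \left(-5\right) \left(-28\right) = 140$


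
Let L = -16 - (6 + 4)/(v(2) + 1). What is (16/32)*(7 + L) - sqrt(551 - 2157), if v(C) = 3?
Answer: -23/4 - I*sqrt(1606) ≈ -5.75 - 40.075*I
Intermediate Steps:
L = -37/2 (L = -16 - (6 + 4)/(3 + 1) = -16 - 10/4 = -16 - 1*5/2 = -16 - 5/2 = -37/2 ≈ -18.500)
(16/32)*(7 + L) - sqrt(551 - 2157) = (16/32)*(7 - 37/2) - sqrt(551 - 2157) = (16*(1/32))*(-23/2) - sqrt(-1606) = (1/2)*(-23/2) - I*sqrt(1606) = -23/4 - I*sqrt(1606)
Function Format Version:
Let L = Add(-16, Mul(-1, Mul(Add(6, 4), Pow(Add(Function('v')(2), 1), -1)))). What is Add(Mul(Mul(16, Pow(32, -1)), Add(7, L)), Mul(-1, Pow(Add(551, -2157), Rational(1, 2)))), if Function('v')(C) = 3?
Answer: Add(Rational(-23, 4), Mul(-1, I, Pow(1606, Rational(1, 2)))) ≈ Add(-5.7500, Mul(-40.075, I))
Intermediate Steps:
L = Rational(-37, 2) (L = Add(-16, Mul(-1, Mul(Add(6, 4), Pow(Add(3, 1), -1)))) = Add(-16, Mul(-1, Mul(10, Pow(4, -1)))) = Add(-16, Mul(-1, Mul(10, Rational(1, 4)))) = Add(-16, Mul(-1, Rational(5, 2))) = Add(-16, Rational(-5, 2)) = Rational(-37, 2) ≈ -18.500)
Add(Mul(Mul(16, Pow(32, -1)), Add(7, L)), Mul(-1, Pow(Add(551, -2157), Rational(1, 2)))) = Add(Mul(Mul(16, Pow(32, -1)), Add(7, Rational(-37, 2))), Mul(-1, Pow(Add(551, -2157), Rational(1, 2)))) = Add(Mul(Mul(16, Rational(1, 32)), Rational(-23, 2)), Mul(-1, Pow(-1606, Rational(1, 2)))) = Add(Mul(Rational(1, 2), Rational(-23, 2)), Mul(-1, Mul(I, Pow(1606, Rational(1, 2))))) = Add(Rational(-23, 4), Mul(-1, I, Pow(1606, Rational(1, 2))))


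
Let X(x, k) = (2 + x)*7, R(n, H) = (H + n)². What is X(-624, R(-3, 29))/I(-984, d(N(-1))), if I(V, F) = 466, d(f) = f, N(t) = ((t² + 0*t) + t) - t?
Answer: -2177/233 ≈ -9.3434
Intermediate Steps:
X(x, k) = 14 + 7*x
N(t) = t² (N(t) = ((t² + 0) + t) - t = (t² + t) - t = (t + t²) - t = t²)
X(-624, R(-3, 29))/I(-984, d(N(-1))) = (14 + 7*(-624))/466 = (14 - 4368)*(1/466) = -4354*1/466 = -2177/233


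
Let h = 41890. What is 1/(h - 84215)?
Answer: -1/42325 ≈ -2.3627e-5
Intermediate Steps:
1/(h - 84215) = 1/(41890 - 84215) = 1/(-42325) = -1/42325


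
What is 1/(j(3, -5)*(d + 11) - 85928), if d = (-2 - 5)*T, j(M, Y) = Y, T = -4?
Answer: -1/86123 ≈ -1.1611e-5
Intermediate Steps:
d = 28 (d = (-2 - 5)*(-4) = -7*(-4) = 28)
1/(j(3, -5)*(d + 11) - 85928) = 1/(-5*(28 + 11) - 85928) = 1/(-5*39 - 85928) = 1/(-195 - 85928) = 1/(-86123) = -1/86123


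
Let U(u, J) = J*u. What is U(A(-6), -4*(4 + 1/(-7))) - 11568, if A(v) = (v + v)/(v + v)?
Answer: -81084/7 ≈ -11583.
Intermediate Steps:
A(v) = 1 (A(v) = (2*v)/((2*v)) = (2*v)*(1/(2*v)) = 1)
U(A(-6), -4*(4 + 1/(-7))) - 11568 = -4*(4 + 1/(-7))*1 - 11568 = -4*(4 - ⅐)*1 - 11568 = -4*27/7*1 - 11568 = -108/7*1 - 11568 = -108/7 - 11568 = -81084/7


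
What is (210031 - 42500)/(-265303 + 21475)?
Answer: -12887/18756 ≈ -0.68709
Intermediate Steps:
(210031 - 42500)/(-265303 + 21475) = 167531/(-243828) = 167531*(-1/243828) = -12887/18756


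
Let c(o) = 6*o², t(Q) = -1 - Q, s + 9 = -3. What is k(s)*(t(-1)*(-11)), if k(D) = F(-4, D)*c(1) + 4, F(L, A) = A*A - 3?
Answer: 0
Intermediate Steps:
s = -12 (s = -9 - 3 = -12)
F(L, A) = -3 + A² (F(L, A) = A² - 3 = -3 + A²)
k(D) = -14 + 6*D² (k(D) = (-3 + D²)*(6*1²) + 4 = (-3 + D²)*(6*1) + 4 = (-3 + D²)*6 + 4 = (-18 + 6*D²) + 4 = -14 + 6*D²)
k(s)*(t(-1)*(-11)) = (-14 + 6*(-12)²)*((-1 - 1*(-1))*(-11)) = (-14 + 6*144)*((-1 + 1)*(-11)) = (-14 + 864)*(0*(-11)) = 850*0 = 0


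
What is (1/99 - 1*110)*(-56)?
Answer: 609784/99 ≈ 6159.4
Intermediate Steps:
(1/99 - 1*110)*(-56) = (1/99 - 110)*(-56) = -10889/99*(-56) = 609784/99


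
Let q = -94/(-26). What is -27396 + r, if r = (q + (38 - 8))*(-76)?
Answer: -389360/13 ≈ -29951.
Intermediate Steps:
q = 47/13 (q = -94*(-1/26) = 47/13 ≈ 3.6154)
r = -33212/13 (r = (47/13 + (38 - 8))*(-76) = (47/13 + 30)*(-76) = (437/13)*(-76) = -33212/13 ≈ -2554.8)
-27396 + r = -27396 - 33212/13 = -389360/13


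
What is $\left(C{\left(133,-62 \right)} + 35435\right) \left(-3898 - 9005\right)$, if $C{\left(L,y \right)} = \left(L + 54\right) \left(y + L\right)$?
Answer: $-628530936$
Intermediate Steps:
$C{\left(L,y \right)} = \left(54 + L\right) \left(L + y\right)$
$\left(C{\left(133,-62 \right)} + 35435\right) \left(-3898 - 9005\right) = \left(\left(133^{2} + 54 \cdot 133 + 54 \left(-62\right) + 133 \left(-62\right)\right) + 35435\right) \left(-3898 - 9005\right) = \left(\left(17689 + 7182 - 3348 - 8246\right) + 35435\right) \left(-12903\right) = \left(13277 + 35435\right) \left(-12903\right) = 48712 \left(-12903\right) = -628530936$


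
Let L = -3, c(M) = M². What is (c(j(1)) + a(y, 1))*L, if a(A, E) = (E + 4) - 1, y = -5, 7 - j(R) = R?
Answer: -120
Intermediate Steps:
j(R) = 7 - R
a(A, E) = 3 + E (a(A, E) = (4 + E) - 1 = 3 + E)
(c(j(1)) + a(y, 1))*L = ((7 - 1*1)² + (3 + 1))*(-3) = ((7 - 1)² + 4)*(-3) = (6² + 4)*(-3) = (36 + 4)*(-3) = 40*(-3) = -120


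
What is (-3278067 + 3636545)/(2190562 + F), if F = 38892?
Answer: 179239/1114727 ≈ 0.16079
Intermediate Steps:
(-3278067 + 3636545)/(2190562 + F) = (-3278067 + 3636545)/(2190562 + 38892) = 358478/2229454 = 358478*(1/2229454) = 179239/1114727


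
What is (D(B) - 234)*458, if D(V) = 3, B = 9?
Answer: -105798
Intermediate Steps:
(D(B) - 234)*458 = (3 - 234)*458 = -231*458 = -105798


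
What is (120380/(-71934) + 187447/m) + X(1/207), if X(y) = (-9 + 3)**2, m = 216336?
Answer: 30426121249/864550768 ≈ 35.193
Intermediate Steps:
X(y) = 36 (X(y) = (-6)**2 = 36)
(120380/(-71934) + 187447/m) + X(1/207) = (120380/(-71934) + 187447/216336) + 36 = (120380*(-1/71934) + 187447*(1/216336)) + 36 = (-60190/35967 + 187447/216336) + 36 = -697706399/864550768 + 36 = 30426121249/864550768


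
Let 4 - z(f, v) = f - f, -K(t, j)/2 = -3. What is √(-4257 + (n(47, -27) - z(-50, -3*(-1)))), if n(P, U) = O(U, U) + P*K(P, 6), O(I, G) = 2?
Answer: I*√3977 ≈ 63.063*I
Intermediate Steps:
K(t, j) = 6 (K(t, j) = -2*(-3) = 6)
z(f, v) = 4 (z(f, v) = 4 - (f - f) = 4 - 1*0 = 4 + 0 = 4)
n(P, U) = 2 + 6*P (n(P, U) = 2 + P*6 = 2 + 6*P)
√(-4257 + (n(47, -27) - z(-50, -3*(-1)))) = √(-4257 + ((2 + 6*47) - 1*4)) = √(-4257 + ((2 + 282) - 4)) = √(-4257 + (284 - 4)) = √(-4257 + 280) = √(-3977) = I*√3977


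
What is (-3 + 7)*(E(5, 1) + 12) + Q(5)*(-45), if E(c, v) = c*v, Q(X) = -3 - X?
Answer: 428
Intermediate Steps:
(-3 + 7)*(E(5, 1) + 12) + Q(5)*(-45) = (-3 + 7)*(5*1 + 12) + (-3 - 1*5)*(-45) = 4*(5 + 12) + (-3 - 5)*(-45) = 4*17 - 8*(-45) = 68 + 360 = 428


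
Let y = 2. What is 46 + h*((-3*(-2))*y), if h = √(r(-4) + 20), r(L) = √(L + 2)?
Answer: 46 + 12*√(20 + I*√2) ≈ 99.699 + 1.8962*I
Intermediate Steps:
r(L) = √(2 + L)
h = √(20 + I*√2) (h = √(√(2 - 4) + 20) = √(√(-2) + 20) = √(I*√2 + 20) = √(20 + I*√2) ≈ 4.4749 + 0.15802*I)
46 + h*((-3*(-2))*y) = 46 + √(20 + I*√2)*(-3*(-2)*2) = 46 + √(20 + I*√2)*(6*2) = 46 + √(20 + I*√2)*12 = 46 + 12*√(20 + I*√2)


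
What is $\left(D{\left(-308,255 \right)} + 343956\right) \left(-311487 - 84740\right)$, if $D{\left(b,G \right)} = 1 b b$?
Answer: $-173872332140$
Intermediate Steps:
$D{\left(b,G \right)} = b^{2}$ ($D{\left(b,G \right)} = b b = b^{2}$)
$\left(D{\left(-308,255 \right)} + 343956\right) \left(-311487 - 84740\right) = \left(\left(-308\right)^{2} + 343956\right) \left(-311487 - 84740\right) = \left(94864 + 343956\right) \left(-396227\right) = 438820 \left(-396227\right) = -173872332140$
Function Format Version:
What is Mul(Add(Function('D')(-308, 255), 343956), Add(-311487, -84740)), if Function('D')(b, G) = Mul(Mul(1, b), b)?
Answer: -173872332140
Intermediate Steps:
Function('D')(b, G) = Pow(b, 2) (Function('D')(b, G) = Mul(b, b) = Pow(b, 2))
Mul(Add(Function('D')(-308, 255), 343956), Add(-311487, -84740)) = Mul(Add(Pow(-308, 2), 343956), Add(-311487, -84740)) = Mul(Add(94864, 343956), -396227) = Mul(438820, -396227) = -173872332140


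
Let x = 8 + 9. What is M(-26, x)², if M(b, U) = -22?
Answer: 484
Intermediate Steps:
x = 17
M(-26, x)² = (-22)² = 484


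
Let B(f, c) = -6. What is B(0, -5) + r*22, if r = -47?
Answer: -1040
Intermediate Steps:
B(0, -5) + r*22 = -6 - 47*22 = -6 - 1034 = -1040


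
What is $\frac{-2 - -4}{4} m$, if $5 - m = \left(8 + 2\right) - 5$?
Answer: $0$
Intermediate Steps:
$m = 0$ ($m = 5 - \left(\left(8 + 2\right) - 5\right) = 5 - \left(10 - 5\right) = 5 - 5 = 0$)
$\frac{-2 - -4}{4} m = \frac{-2 - -4}{4} \cdot 0 = \left(-2 + 4\right) \frac{1}{4} \cdot 0 = 2 \cdot \frac{1}{4} \cdot 0 = \frac{1}{2} \cdot 0 = 0$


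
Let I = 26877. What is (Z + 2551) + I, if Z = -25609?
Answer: 3819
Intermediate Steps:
(Z + 2551) + I = (-25609 + 2551) + 26877 = -23058 + 26877 = 3819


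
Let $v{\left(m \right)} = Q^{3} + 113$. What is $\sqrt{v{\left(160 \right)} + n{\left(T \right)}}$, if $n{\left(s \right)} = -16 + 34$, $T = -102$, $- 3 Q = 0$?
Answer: $\sqrt{131} \approx 11.446$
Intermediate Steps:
$Q = 0$ ($Q = \left(- \frac{1}{3}\right) 0 = 0$)
$v{\left(m \right)} = 113$ ($v{\left(m \right)} = 0^{3} + 113 = 0 + 113 = 113$)
$n{\left(s \right)} = 18$
$\sqrt{v{\left(160 \right)} + n{\left(T \right)}} = \sqrt{113 + 18} = \sqrt{131}$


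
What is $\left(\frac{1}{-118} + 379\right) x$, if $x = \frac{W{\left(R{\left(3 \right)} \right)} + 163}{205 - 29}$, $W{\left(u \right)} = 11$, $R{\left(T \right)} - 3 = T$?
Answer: $\frac{3890727}{10384} \approx 374.68$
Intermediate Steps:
$R{\left(T \right)} = 3 + T$
$x = \frac{87}{88}$ ($x = \frac{11 + 163}{205 - 29} = \frac{174}{176} = 174 \cdot \frac{1}{176} = \frac{87}{88} \approx 0.98864$)
$\left(\frac{1}{-118} + 379\right) x = \left(\frac{1}{-118} + 379\right) \frac{87}{88} = \left(- \frac{1}{118} + 379\right) \frac{87}{88} = \frac{44721}{118} \cdot \frac{87}{88} = \frac{3890727}{10384}$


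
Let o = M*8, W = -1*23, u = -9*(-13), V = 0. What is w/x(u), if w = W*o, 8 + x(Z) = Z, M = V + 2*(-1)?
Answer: 368/109 ≈ 3.3761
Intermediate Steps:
u = 117
M = -2 (M = 0 + 2*(-1) = 0 - 2 = -2)
x(Z) = -8 + Z
W = -23
o = -16 (o = -2*8 = -16)
w = 368 (w = -23*(-16) = 368)
w/x(u) = 368/(-8 + 117) = 368/109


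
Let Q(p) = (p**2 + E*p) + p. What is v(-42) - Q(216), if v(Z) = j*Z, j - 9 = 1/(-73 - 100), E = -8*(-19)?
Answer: -13854144/173 ≈ -80082.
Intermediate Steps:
E = 152
Q(p) = p**2 + 153*p (Q(p) = (p**2 + 152*p) + p = p**2 + 153*p)
j = 1556/173 (j = 9 + 1/(-73 - 100) = 9 + 1/(-173) = 9 - 1/173 = 1556/173 ≈ 8.9942)
v(Z) = 1556*Z/173
v(-42) - Q(216) = (1556/173)*(-42) - 216*(153 + 216) = -65352/173 - 216*369 = -65352/173 - 1*79704 = -65352/173 - 79704 = -13854144/173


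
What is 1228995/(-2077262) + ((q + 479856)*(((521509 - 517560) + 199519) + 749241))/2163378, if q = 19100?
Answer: 493722169621287769/2246951455518 ≈ 2.1973e+5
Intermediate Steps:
1228995/(-2077262) + ((q + 479856)*(((521509 - 517560) + 199519) + 749241))/2163378 = 1228995/(-2077262) + ((19100 + 479856)*(((521509 - 517560) + 199519) + 749241))/2163378 = 1228995*(-1/2077262) + (498956*((3949 + 199519) + 749241))*(1/2163378) = -1228995/2077262 + (498956*(203468 + 749241))*(1/2163378) = -1228995/2077262 + (498956*952709)*(1/2163378) = -1228995/2077262 + 475359871804*(1/2163378) = -1228995/2077262 + 237679935902/1081689 = 493722169621287769/2246951455518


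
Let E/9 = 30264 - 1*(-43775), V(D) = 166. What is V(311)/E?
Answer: 166/666351 ≈ 0.00024912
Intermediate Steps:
E = 666351 (E = 9*(30264 - 1*(-43775)) = 9*(30264 + 43775) = 9*74039 = 666351)
V(311)/E = 166/666351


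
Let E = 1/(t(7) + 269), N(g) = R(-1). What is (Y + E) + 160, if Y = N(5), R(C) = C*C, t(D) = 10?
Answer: 44920/279 ≈ 161.00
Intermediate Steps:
R(C) = C²
N(g) = 1 (N(g) = (-1)² = 1)
Y = 1
E = 1/279 (E = 1/(10 + 269) = 1/279 ≈ 0.0035842)
(Y + E) + 160 = (1 + 1/279) + 160 = 280/279 + 160 = 44920/279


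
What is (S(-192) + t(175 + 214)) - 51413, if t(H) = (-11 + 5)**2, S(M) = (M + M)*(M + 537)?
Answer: -183857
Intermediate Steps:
S(M) = 2*M*(537 + M) (S(M) = (2*M)*(537 + M) = 2*M*(537 + M))
t(H) = 36 (t(H) = (-6)**2 = 36)
(S(-192) + t(175 + 214)) - 51413 = (2*(-192)*(537 - 192) + 36) - 51413 = (2*(-192)*345 + 36) - 51413 = (-132480 + 36) - 51413 = -132444 - 51413 = -183857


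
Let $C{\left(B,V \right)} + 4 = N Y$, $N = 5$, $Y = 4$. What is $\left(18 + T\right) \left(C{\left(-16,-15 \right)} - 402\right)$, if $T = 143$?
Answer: $-62146$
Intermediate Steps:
$C{\left(B,V \right)} = 16$ ($C{\left(B,V \right)} = -4 + 5 \cdot 4 = -4 + 20 = 16$)
$\left(18 + T\right) \left(C{\left(-16,-15 \right)} - 402\right) = \left(18 + 143\right) \left(16 - 402\right) = 161 \left(-386\right) = -62146$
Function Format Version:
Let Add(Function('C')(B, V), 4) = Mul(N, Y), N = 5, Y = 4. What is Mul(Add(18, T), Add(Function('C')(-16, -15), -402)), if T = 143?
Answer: -62146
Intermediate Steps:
Function('C')(B, V) = 16 (Function('C')(B, V) = Add(-4, Mul(5, 4)) = Add(-4, 20) = 16)
Mul(Add(18, T), Add(Function('C')(-16, -15), -402)) = Mul(Add(18, 143), Add(16, -402)) = Mul(161, -386) = -62146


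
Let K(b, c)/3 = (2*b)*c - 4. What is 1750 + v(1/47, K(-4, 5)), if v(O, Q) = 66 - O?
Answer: 85351/47 ≈ 1816.0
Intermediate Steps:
K(b, c) = -12 + 6*b*c (K(b, c) = 3*((2*b)*c - 4) = 3*(2*b*c - 4) = 3*(-4 + 2*b*c) = -12 + 6*b*c)
1750 + v(1/47, K(-4, 5)) = 1750 + (66 - 1/47) = 1750 + 3101/47 = 85351/47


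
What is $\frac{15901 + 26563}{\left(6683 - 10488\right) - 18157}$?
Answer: $- \frac{21232}{10981} \approx -1.9335$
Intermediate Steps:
$\frac{15901 + 26563}{\left(6683 - 10488\right) - 18157} = \frac{42464}{\left(6683 - 10488\right) - 18157} = \frac{42464}{-3805 - 18157} = \frac{42464}{-21962} = 42464 \left(- \frac{1}{21962}\right) = - \frac{21232}{10981}$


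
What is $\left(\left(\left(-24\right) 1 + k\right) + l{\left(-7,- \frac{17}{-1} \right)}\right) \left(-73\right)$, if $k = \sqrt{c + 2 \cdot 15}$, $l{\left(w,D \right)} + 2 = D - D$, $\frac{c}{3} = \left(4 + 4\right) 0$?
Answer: $1898 - 73 \sqrt{30} \approx 1498.2$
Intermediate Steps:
$c = 0$ ($c = 3 \left(4 + 4\right) 0 = 3 \cdot 8 \cdot 0 = 3 \cdot 0 = 0$)
$l{\left(w,D \right)} = -2$ ($l{\left(w,D \right)} = -2 + \left(D - D\right) = -2 + 0 = -2$)
$k = \sqrt{30}$ ($k = \sqrt{0 + 2 \cdot 15} = \sqrt{0 + 30} = \sqrt{30} \approx 5.4772$)
$\left(\left(\left(-24\right) 1 + k\right) + l{\left(-7,- \frac{17}{-1} \right)}\right) \left(-73\right) = \left(\left(\left(-24\right) 1 + \sqrt{30}\right) - 2\right) \left(-73\right) = \left(\left(-24 + \sqrt{30}\right) - 2\right) \left(-73\right) = \left(-26 + \sqrt{30}\right) \left(-73\right) = 1898 - 73 \sqrt{30}$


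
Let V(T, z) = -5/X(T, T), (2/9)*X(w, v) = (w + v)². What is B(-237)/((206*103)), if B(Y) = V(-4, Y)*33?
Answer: -55/2036928 ≈ -2.7001e-5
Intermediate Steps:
X(w, v) = 9*(v + w)²/2 (X(w, v) = 9*(w + v)²/2 = 9*(v + w)²/2)
V(T, z) = -5/(18*T²) (V(T, z) = -5*2/(9*(T + T)²) = -5*1/(18*T²) = -5/(18*T²))
B(Y) = -55/96 (B(Y) = -5/18/(-4)²*33 = -5/18*1/16*33 = -5/288*33 = -55/96)
B(-237)/((206*103)) = -55/(96*(206*103)) = -55/96/21218 = -55/96*1/21218 = -55/2036928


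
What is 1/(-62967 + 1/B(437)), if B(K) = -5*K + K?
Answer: -1748/110066317 ≈ -1.5881e-5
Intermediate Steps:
B(K) = -4*K
1/(-62967 + 1/B(437)) = 1/(-62967 + 1/(-4*437)) = 1/(-62967 + 1/(-1748)) = 1/(-62967 - 1/1748) = 1/(-110066317/1748) = -1748/110066317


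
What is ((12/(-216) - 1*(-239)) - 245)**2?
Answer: 11881/324 ≈ 36.670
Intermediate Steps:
((12/(-216) - 1*(-239)) - 245)**2 = ((12*(-1/216) + 239) - 245)**2 = ((-1/18 + 239) - 245)**2 = (4301/18 - 245)**2 = (-109/18)**2 = 11881/324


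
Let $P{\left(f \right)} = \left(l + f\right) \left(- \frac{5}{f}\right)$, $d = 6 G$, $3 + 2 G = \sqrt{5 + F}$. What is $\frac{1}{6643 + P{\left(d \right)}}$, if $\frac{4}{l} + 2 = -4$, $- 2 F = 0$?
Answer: $\frac{1075221}{7136420918} + \frac{45 \sqrt{5}}{7136420918} \approx 0.00015068$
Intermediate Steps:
$F = 0$ ($F = \left(- \frac{1}{2}\right) 0 = 0$)
$l = - \frac{2}{3}$ ($l = \frac{4}{-2 - 4} = \frac{4}{-6} = 4 \left(- \frac{1}{6}\right) = - \frac{2}{3} \approx -0.66667$)
$G = - \frac{3}{2} + \frac{\sqrt{5}}{2}$ ($G = - \frac{3}{2} + \frac{\sqrt{5 + 0}}{2} = - \frac{3}{2} + \frac{\sqrt{5}}{2} \approx -0.38197$)
$d = -9 + 3 \sqrt{5}$ ($d = 6 \left(- \frac{3}{2} + \frac{\sqrt{5}}{2}\right) = -9 + 3 \sqrt{5} \approx -2.2918$)
$P{\left(f \right)} = - \frac{5 \left(- \frac{2}{3} + f\right)}{f}$ ($P{\left(f \right)} = \left(- \frac{2}{3} + f\right) \left(- \frac{5}{f}\right) = - \frac{5 \left(- \frac{2}{3} + f\right)}{f}$)
$\frac{1}{6643 + P{\left(d \right)}} = \frac{1}{6643 - \left(5 - \frac{10}{3 \left(-9 + 3 \sqrt{5}\right)}\right)} = \frac{1}{6638 + \frac{10}{3 \left(-9 + 3 \sqrt{5}\right)}}$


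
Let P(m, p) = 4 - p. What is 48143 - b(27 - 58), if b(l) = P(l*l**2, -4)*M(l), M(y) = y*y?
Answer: 40455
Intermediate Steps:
M(y) = y**2
b(l) = 8*l**2 (b(l) = (4 - 1*(-4))*l**2 = (4 + 4)*l**2 = 8*l**2)
48143 - b(27 - 58) = 48143 - 8*(27 - 58)**2 = 48143 - 8*(-31)**2 = 48143 - 8*961 = 48143 - 1*7688 = 48143 - 7688 = 40455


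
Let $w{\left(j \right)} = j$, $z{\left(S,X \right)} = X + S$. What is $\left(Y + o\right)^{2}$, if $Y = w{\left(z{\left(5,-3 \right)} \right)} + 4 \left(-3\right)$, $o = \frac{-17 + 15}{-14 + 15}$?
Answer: $144$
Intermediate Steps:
$z{\left(S,X \right)} = S + X$
$o = -2$ ($o = - \frac{2}{1} = \left(-2\right) 1 = -2$)
$Y = -10$ ($Y = \left(5 - 3\right) + 4 \left(-3\right) = 2 - 12 = -10$)
$\left(Y + o\right)^{2} = \left(-10 - 2\right)^{2} = \left(-12\right)^{2} = 144$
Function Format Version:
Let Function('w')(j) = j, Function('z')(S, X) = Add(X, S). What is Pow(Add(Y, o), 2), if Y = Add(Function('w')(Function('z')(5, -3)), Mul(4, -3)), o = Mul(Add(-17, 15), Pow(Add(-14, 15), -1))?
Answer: 144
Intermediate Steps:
Function('z')(S, X) = Add(S, X)
o = -2 (o = Mul(-2, Pow(1, -1)) = Mul(-2, 1) = -2)
Y = -10 (Y = Add(Add(5, -3), Mul(4, -3)) = Add(2, -12) = -10)
Pow(Add(Y, o), 2) = Pow(Add(-10, -2), 2) = Pow(-12, 2) = 144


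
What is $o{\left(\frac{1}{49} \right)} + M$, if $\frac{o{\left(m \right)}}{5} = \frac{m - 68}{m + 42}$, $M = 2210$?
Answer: $\frac{4533735}{2059} \approx 2201.9$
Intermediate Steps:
$o{\left(m \right)} = \frac{5 \left(-68 + m\right)}{42 + m}$ ($o{\left(m \right)} = 5 \frac{m - 68}{m + 42} = 5 \frac{-68 + m}{42 + m} = \frac{5 \left(-68 + m\right)}{42 + m}$)
$o{\left(\frac{1}{49} \right)} + M = \frac{5 \left(-68 + \frac{1}{49}\right)}{42 + \frac{1}{49}} + 2210 = 5 \frac{1}{\frac{2059}{49}} \left(- \frac{3331}{49}\right) + 2210 = 5 \cdot \frac{49}{2059} \left(- \frac{3331}{49}\right) + 2210 = - \frac{16655}{2059} + 2210 = \frac{4533735}{2059}$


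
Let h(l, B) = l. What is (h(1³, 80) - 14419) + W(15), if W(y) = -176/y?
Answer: -216446/15 ≈ -14430.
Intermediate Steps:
(h(1³, 80) - 14419) + W(15) = (1³ - 14419) - 176/15 = (1 - 14419) - 176*1/15 = -14418 - 176/15 = -216446/15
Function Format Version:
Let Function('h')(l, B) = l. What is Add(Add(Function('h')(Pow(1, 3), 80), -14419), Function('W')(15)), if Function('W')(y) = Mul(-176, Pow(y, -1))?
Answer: Rational(-216446, 15) ≈ -14430.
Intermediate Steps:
Add(Add(Function('h')(Pow(1, 3), 80), -14419), Function('W')(15)) = Add(Add(Pow(1, 3), -14419), Mul(-176, Pow(15, -1))) = Add(Add(1, -14419), Mul(-176, Rational(1, 15))) = Add(-14418, Rational(-176, 15)) = Rational(-216446, 15)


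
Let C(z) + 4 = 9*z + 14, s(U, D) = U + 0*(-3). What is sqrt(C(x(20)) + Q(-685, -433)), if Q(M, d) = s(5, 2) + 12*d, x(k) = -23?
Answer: 2*I*sqrt(1347) ≈ 73.403*I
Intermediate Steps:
s(U, D) = U (s(U, D) = U + 0 = U)
C(z) = 10 + 9*z (C(z) = -4 + (9*z + 14) = -4 + (14 + 9*z) = 10 + 9*z)
Q(M, d) = 5 + 12*d
sqrt(C(x(20)) + Q(-685, -433)) = sqrt((10 + 9*(-23)) + (5 + 12*(-433))) = sqrt((10 - 207) + (5 - 5196)) = sqrt(-197 - 5191) = sqrt(-5388) = 2*I*sqrt(1347)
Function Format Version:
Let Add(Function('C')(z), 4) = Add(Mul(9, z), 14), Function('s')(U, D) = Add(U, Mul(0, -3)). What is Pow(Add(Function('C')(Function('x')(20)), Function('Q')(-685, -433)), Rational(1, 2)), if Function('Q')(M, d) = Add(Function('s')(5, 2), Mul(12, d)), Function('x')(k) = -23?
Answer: Mul(2, I, Pow(1347, Rational(1, 2))) ≈ Mul(73.403, I)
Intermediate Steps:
Function('s')(U, D) = U (Function('s')(U, D) = Add(U, 0) = U)
Function('C')(z) = Add(10, Mul(9, z)) (Function('C')(z) = Add(-4, Add(Mul(9, z), 14)) = Add(-4, Add(14, Mul(9, z))) = Add(10, Mul(9, z)))
Function('Q')(M, d) = Add(5, Mul(12, d))
Pow(Add(Function('C')(Function('x')(20)), Function('Q')(-685, -433)), Rational(1, 2)) = Pow(Add(Add(10, Mul(9, -23)), Add(5, Mul(12, -433))), Rational(1, 2)) = Pow(Add(Add(10, -207), Add(5, -5196)), Rational(1, 2)) = Pow(Add(-197, -5191), Rational(1, 2)) = Pow(-5388, Rational(1, 2)) = Mul(2, I, Pow(1347, Rational(1, 2)))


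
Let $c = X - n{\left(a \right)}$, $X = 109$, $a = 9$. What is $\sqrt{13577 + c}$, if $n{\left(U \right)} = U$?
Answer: $\sqrt{13677} \approx 116.95$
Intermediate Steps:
$c = 100$ ($c = 109 - 9 = 100$)
$\sqrt{13577 + c} = \sqrt{13577 + 100} = \sqrt{13677}$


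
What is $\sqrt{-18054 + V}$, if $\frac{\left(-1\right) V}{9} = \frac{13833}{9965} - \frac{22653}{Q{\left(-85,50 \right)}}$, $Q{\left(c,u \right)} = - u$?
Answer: $\frac{3 i \sqrt{977302064774}}{19930} \approx 148.81 i$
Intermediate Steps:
$V = - \frac{407571831}{99650}$ ($V = - 9 \left(\frac{13833}{9965} - \frac{22653}{\left(-1\right) 50}\right) = - 9 \left(13833 \cdot \frac{1}{9965} - \frac{22653}{-50}\right) = - 9 \left(\frac{13833}{9965} - - \frac{22653}{50}\right) = - 9 \left(\frac{13833}{9965} + \frac{22653}{50}\right) = \left(-9\right) \frac{45285759}{99650} = - \frac{407571831}{99650} \approx -4090.0$)
$\sqrt{-18054 + V} = \sqrt{-18054 - \frac{407571831}{99650}} = \sqrt{- \frac{2206652931}{99650}} = \frac{3 i \sqrt{977302064774}}{19930}$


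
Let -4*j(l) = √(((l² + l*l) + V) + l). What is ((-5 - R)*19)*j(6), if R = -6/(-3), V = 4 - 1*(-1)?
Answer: 133*√83/4 ≈ 302.92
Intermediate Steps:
V = 5 (V = 4 + 1 = 5)
R = 2 (R = -6*(-⅓) = 2)
j(l) = -√(5 + l + 2*l²)/4 (j(l) = -√(((l² + l*l) + 5) + l)/4 = -√(((l² + l²) + 5) + l)/4 = -√((2*l² + 5) + l)/4 = -√((5 + 2*l²) + l)/4 = -√(5 + l + 2*l²)/4)
((-5 - R)*19)*j(6) = ((-5 - 1*2)*19)*(-√(5 + 6 + 2*6²)/4) = ((-5 - 2)*19)*(-√(5 + 6 + 2*36)/4) = (-7*19)*(-√(5 + 6 + 72)/4) = -(-133)*√83/4 = 133*√83/4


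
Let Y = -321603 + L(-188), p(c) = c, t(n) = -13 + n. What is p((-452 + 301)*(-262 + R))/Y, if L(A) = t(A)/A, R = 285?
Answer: 652924/60461163 ≈ 0.010799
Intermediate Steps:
L(A) = (-13 + A)/A
Y = -60461163/188 (Y = -321603 + (-13 - 188)/(-188) = -321603 - 1/188*(-201) = -321603 + 201/188 = -60461163/188 ≈ -3.2160e+5)
p((-452 + 301)*(-262 + R))/Y = ((-452 + 301)*(-262 + 285))/(-60461163/188) = -151*23*(-188/60461163) = -3473*(-188/60461163) = 652924/60461163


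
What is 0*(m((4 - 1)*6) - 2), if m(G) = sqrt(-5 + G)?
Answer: 0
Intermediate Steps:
0*(m((4 - 1)*6) - 2) = 0*(sqrt(-5 + (4 - 1)*6) - 2) = 0*(sqrt(-5 + 3*6) - 2) = 0*(sqrt(-5 + 18) - 2) = 0*(sqrt(13) - 2) = 0*(-2 + sqrt(13)) = 0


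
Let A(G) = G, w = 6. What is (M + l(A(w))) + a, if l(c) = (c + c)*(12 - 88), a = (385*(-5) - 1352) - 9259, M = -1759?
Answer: -15207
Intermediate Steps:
a = -12536 (a = (-1925 - 1352) - 9259 = -3277 - 9259 = -12536)
l(c) = -152*c (l(c) = (2*c)*(-76) = -152*c)
(M + l(A(w))) + a = (-1759 - 152*6) - 12536 = (-1759 - 912) - 12536 = -2671 - 12536 = -15207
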